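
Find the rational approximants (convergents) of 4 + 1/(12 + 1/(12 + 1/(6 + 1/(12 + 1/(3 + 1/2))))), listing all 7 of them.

Using the convergent recurrence p_i = a_i*p_{i-1} + p_{i-2}, q_i = a_i*q_{i-1} + q_{i-2} with p_{-2}=0, p_{-1}=1, q_{-2}=1, q_{-1}=0:
  i=0: a_0=4, p_0 = 4*1 + 0 = 4, q_0 = 4*0 + 1 = 1.
  i=1: a_1=12, p_1 = 12*4 + 1 = 49, q_1 = 12*1 + 0 = 12.
  i=2: a_2=12, p_2 = 12*49 + 4 = 592, q_2 = 12*12 + 1 = 145.
  i=3: a_3=6, p_3 = 6*592 + 49 = 3601, q_3 = 6*145 + 12 = 882.
  i=4: a_4=12, p_4 = 12*3601 + 592 = 43804, q_4 = 12*882 + 145 = 10729.
  i=5: a_5=3, p_5 = 3*43804 + 3601 = 135013, q_5 = 3*10729 + 882 = 33069.
  i=6: a_6=2, p_6 = 2*135013 + 43804 = 313830, q_6 = 2*33069 + 10729 = 76867.

4/1, 49/12, 592/145, 3601/882, 43804/10729, 135013/33069, 313830/76867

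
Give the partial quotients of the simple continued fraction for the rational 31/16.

[1; 1, 15]

Run the Euclidean algorithm on 31 and 16; the successive quotients are the partial quotients a_0, a_1, ... (each step inverts the fractional part left over by the previous one):
  31 = 1*16 + 15, so a_0 = 1.
  16 = 1*15 + 1, so a_1 = 1.
  15 = 15*1 + 0, so a_2 = 15.
The remainder reaches 0 after 3 divisions, so the expansion has 3 partial quotients, read off in order.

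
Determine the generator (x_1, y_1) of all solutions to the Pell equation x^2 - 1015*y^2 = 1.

First expand sqrt(1015) as a continued fraction. With x_i = (sqrt(1015) + m_i)/d_i and (m_0, d_0) = (0, 1): a_0 = floor(sqrt(1015)) = 31, since 31^2 = 961 <= 1015 < 1024 = 32^2.
Iterate m_{i+1} = d_i*a_i - m_i, d_{i+1} = (1015 - m_{i+1}^2)/d_i, a_{i+1} = floor((a_0 + m_{i+1})/d_{i+1}):
  m_1 = 1*31 - 0 = 31, d_1 = (1015 - 31^2)/1 = 54/1 = 54, a_1 = floor((31 + 31)/54) = 1.
  m_2 = 54*1 - 31 = 23, d_2 = (1015 - 23^2)/54 = 486/54 = 9, a_2 = floor((31 + 23)/9) = 6.
  m_3 = 9*6 - 23 = 31, d_3 = (1015 - 31^2)/9 = 54/9 = 6, a_3 = floor((31 + 31)/6) = 10.
  m_4 = 6*10 - 31 = 29, d_4 = (1015 - 29^2)/6 = 174/6 = 29, a_4 = floor((31 + 29)/29) = 2.
  m_5 = 29*2 - 29 = 29, d_5 = (1015 - 29^2)/29 = 174/29 = 6, a_5 = floor((31 + 29)/6) = 10.
  m_6 = 6*10 - 29 = 31, d_6 = (1015 - 31^2)/6 = 54/6 = 9, a_6 = floor((31 + 31)/9) = 6.
  m_7 = 9*6 - 31 = 23, d_7 = (1015 - 23^2)/9 = 486/9 = 54, a_7 = floor((31 + 23)/54) = 1.
  m_8 = 54*1 - 23 = 31, d_8 = (1015 - 31^2)/54 = 54/54 = 1, a_8 = floor((31 + 31)/1) = 62.
  m_9 = 1*62 - 31 = 31, d_9 = (1015 - 31^2)/1 = 54/1 = 54: (m_9, d_9) = (m_1, d_1) = (31, 54), so from here the quotients repeat a_1, ..., a_8; the period length is 8.
So sqrt(1015) = [31; (1, 6, 10, 2, 10, 6, 1, 62)] with period length k = 8.
k is even, so the fundamental solution of x^2 - 1015y^2 = 1 is (p_{k-1}, q_{k-1}) = (p_7, q_7); compute convergents through index 7.
Convergents (p_i = a_i*p_{i-1} + p_{i-2}, q_i = a_i*q_{i-1} + q_{i-2} with p_{-2}=0, p_{-1}=1, q_{-2}=1, q_{-1}=0):
  i=0: a_0=31, p_0 = 31*1 + 0 = 31, q_0 = 31*0 + 1 = 1.
  i=1: a_1=1, p_1 = 1*31 + 1 = 32, q_1 = 1*1 + 0 = 1.
  i=2: a_2=6, p_2 = 6*32 + 31 = 223, q_2 = 6*1 + 1 = 7.
  i=3: a_3=10, p_3 = 10*223 + 32 = 2262, q_3 = 10*7 + 1 = 71.
  i=4: a_4=2, p_4 = 2*2262 + 223 = 4747, q_4 = 2*71 + 7 = 149.
  i=5: a_5=10, p_5 = 10*4747 + 2262 = 49732, q_5 = 10*149 + 71 = 1561.
  i=6: a_6=6, p_6 = 6*49732 + 4747 = 303139, q_6 = 6*1561 + 149 = 9515.
  i=7: a_7=1, p_7 = 1*303139 + 49732 = 352871, q_7 = 1*9515 + 1561 = 11076.
Check: 352871^2 - 1015*11076^2 = 124517942641 - 124517942640 = 1, so (x, y) = (352871, 11076) solves the equation, and by the theorem it is the least positive solution.

(x, y) = (352871, 11076)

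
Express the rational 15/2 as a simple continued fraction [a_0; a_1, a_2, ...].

[7; 2]

Run the Euclidean algorithm on 15 and 2; the successive quotients are the partial quotients a_0, a_1, ... (each step inverts the fractional part left over by the previous one):
  15 = 7*2 + 1, so a_0 = 7.
  2 = 2*1 + 0, so a_1 = 2.
The remainder reaches 0 after 2 divisions, so the expansion has 2 partial quotients, read off in order.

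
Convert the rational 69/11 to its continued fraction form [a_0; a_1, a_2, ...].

Run the Euclidean algorithm on 69 and 11; the successive quotients are the partial quotients a_0, a_1, ... (each step inverts the fractional part left over by the previous one):
  69 = 6*11 + 3, so a_0 = 6.
  11 = 3*3 + 2, so a_1 = 3.
  3 = 1*2 + 1, so a_2 = 1.
  2 = 2*1 + 0, so a_3 = 2.
The remainder reaches 0 after 4 divisions, so the expansion has 4 partial quotients, read off in order.

[6; 3, 1, 2]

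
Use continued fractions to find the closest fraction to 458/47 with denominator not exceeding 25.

Expand x = 458/47 as a continued fraction with the Euclidean algorithm:
  458 = 9*47 + 35, so a_0 = 9.
  47 = 1*35 + 12, so a_1 = 1.
  35 = 2*12 + 11, so a_2 = 2.
  12 = 1*11 + 1, so a_3 = 1.
  11 = 11*1 + 0, so a_4 = 11.
so x = [9; 1, 2, 1, 11].
Convergents (p_i = a_i*p_{i-1} + p_{i-2}, q_i = a_i*q_{i-1} + q_{i-2} with p_{-2}=0, p_{-1}=1, q_{-2}=1, q_{-1}=0), until the denominator exceeds 25:
  i=0: a_0=9, p_0 = 9*1 + 0 = 9, q_0 = 9*0 + 1 = 1.
  i=1: a_1=1, p_1 = 1*9 + 1 = 10, q_1 = 1*1 + 0 = 1.
  i=2: a_2=2, p_2 = 2*10 + 9 = 29, q_2 = 2*1 + 1 = 3.
  i=3: a_3=1, p_3 = 1*29 + 10 = 39, q_3 = 1*3 + 1 = 4.
  i=4: a_4=11, p_4 = 11*39 + 29 = 458, q_4 = 11*4 + 3 = 47.
q_4 = 47 > 25, so the last convergent with denominator <= 25 is p_3/q_3 = 39/4.
The closest fraction with denominator <= 25 is either p_3/q_3 or the intermediate fraction (k*p_3 + p_2)/(k*q_3 + q_2) with the largest k >= 1 whose denominator stays <= 25; these approach x as k grows, and every other convergent or intermediate fraction in range is farther away.
Largest k: floor((25 - q_2)/q_3) = floor((25 - 3)/4) = 5.
That gives (5*39 + 29)/(5*4 + 3) = 224/23.
Compare the errors: |x - 39/4| = |458*4 - 39*47|/(47*4) = 1/188, and |x - 224/23| = |458*23 - 224*47|/(47*23) = 6/1081.
Cross-multiplying, 1*1081 = 1081 < 1128 = 6*188, so 1/188 is smaller: the convergent 39/4 is closer to x than 224/23.

39/4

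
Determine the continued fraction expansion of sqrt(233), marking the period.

Write x_i = (sqrt(233) + m_i)/d_i with (m_0, d_0) = (0, 1). a_0 = floor(sqrt(233)) = 15, since 15^2 = 225 <= 233 < 256 = 16^2.
Iterate m_{i+1} = d_i*a_i - m_i, d_{i+1} = (233 - m_{i+1}^2)/d_i, a_{i+1} = floor((a_0 + m_{i+1})/d_{i+1}):
  m_1 = 1*15 - 0 = 15, d_1 = (233 - 15^2)/1 = 8/1 = 8, a_1 = floor((15 + 15)/8) = 3.
  m_2 = 8*3 - 15 = 9, d_2 = (233 - 9^2)/8 = 152/8 = 19, a_2 = floor((15 + 9)/19) = 1.
  m_3 = 19*1 - 9 = 10, d_3 = (233 - 10^2)/19 = 133/19 = 7, a_3 = floor((15 + 10)/7) = 3.
  m_4 = 7*3 - 10 = 11, d_4 = (233 - 11^2)/7 = 112/7 = 16, a_4 = floor((15 + 11)/16) = 1.
  m_5 = 16*1 - 11 = 5, d_5 = (233 - 5^2)/16 = 208/16 = 13, a_5 = floor((15 + 5)/13) = 1.
  m_6 = 13*1 - 5 = 8, d_6 = (233 - 8^2)/13 = 169/13 = 13, a_6 = floor((15 + 8)/13) = 1.
  m_7 = 13*1 - 8 = 5, d_7 = (233 - 5^2)/13 = 208/13 = 16, a_7 = floor((15 + 5)/16) = 1.
  m_8 = 16*1 - 5 = 11, d_8 = (233 - 11^2)/16 = 112/16 = 7, a_8 = floor((15 + 11)/7) = 3.
  m_9 = 7*3 - 11 = 10, d_9 = (233 - 10^2)/7 = 133/7 = 19, a_9 = floor((15 + 10)/19) = 1.
  m_10 = 19*1 - 10 = 9, d_10 = (233 - 9^2)/19 = 152/19 = 8, a_10 = floor((15 + 9)/8) = 3.
  m_11 = 8*3 - 9 = 15, d_11 = (233 - 15^2)/8 = 8/8 = 1, a_11 = floor((15 + 15)/1) = 30.
  m_12 = 1*30 - 15 = 15, d_12 = (233 - 15^2)/1 = 8/1 = 8: (m_12, d_12) = (m_1, d_1) = (15, 8), so from here the quotients repeat a_1, ..., a_11; the period length is 11.
Hence the expansion of sqrt(233) is a_0 = 15 followed by the repeating block 3, 1, 3, 1, 1, 1, 1, 3, 1, 3, 30 (period 11).

[15; (3, 1, 3, 1, 1, 1, 1, 3, 1, 3, 30)]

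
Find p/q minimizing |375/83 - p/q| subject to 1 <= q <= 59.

Expand x = 375/83 as a continued fraction with the Euclidean algorithm:
  375 = 4*83 + 43, so a_0 = 4.
  83 = 1*43 + 40, so a_1 = 1.
  43 = 1*40 + 3, so a_2 = 1.
  40 = 13*3 + 1, so a_3 = 13.
  3 = 3*1 + 0, so a_4 = 3.
so x = [4; 1, 1, 13, 3].
Convergents (p_i = a_i*p_{i-1} + p_{i-2}, q_i = a_i*q_{i-1} + q_{i-2} with p_{-2}=0, p_{-1}=1, q_{-2}=1, q_{-1}=0), until the denominator exceeds 59:
  i=0: a_0=4, p_0 = 4*1 + 0 = 4, q_0 = 4*0 + 1 = 1.
  i=1: a_1=1, p_1 = 1*4 + 1 = 5, q_1 = 1*1 + 0 = 1.
  i=2: a_2=1, p_2 = 1*5 + 4 = 9, q_2 = 1*1 + 1 = 2.
  i=3: a_3=13, p_3 = 13*9 + 5 = 122, q_3 = 13*2 + 1 = 27.
  i=4: a_4=3, p_4 = 3*122 + 9 = 375, q_4 = 3*27 + 2 = 83.
q_4 = 83 > 59, so the last convergent with denominator <= 59 is p_3/q_3 = 122/27.
The closest fraction with denominator <= 59 is either p_3/q_3 or the intermediate fraction (k*p_3 + p_2)/(k*q_3 + q_2) with the largest k >= 1 whose denominator stays <= 59; these approach x as k grows, and every other convergent or intermediate fraction in range is farther away.
Largest k: floor((59 - q_2)/q_3) = floor((59 - 2)/27) = 2.
That gives (2*122 + 9)/(2*27 + 2) = 253/56.
Compare the errors: |x - 122/27| = |375*27 - 122*83|/(83*27) = 1/2241, and |x - 253/56| = |375*56 - 253*83|/(83*56) = 1/4648.
Cross-multiplying, 1*2241 = 2241 < 4648 = 1*4648, so 1/4648 is smaller: the intermediate fraction 253/56 is closer to x than 122/27.

253/56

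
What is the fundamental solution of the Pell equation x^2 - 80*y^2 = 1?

(x, y) = (9, 1)

First expand sqrt(80) as a continued fraction. With x_i = (sqrt(80) + m_i)/d_i and (m_0, d_0) = (0, 1): a_0 = floor(sqrt(80)) = 8, since 8^2 = 64 <= 80 < 81 = 9^2.
Iterate m_{i+1} = d_i*a_i - m_i, d_{i+1} = (80 - m_{i+1}^2)/d_i, a_{i+1} = floor((a_0 + m_{i+1})/d_{i+1}):
  m_1 = 1*8 - 0 = 8, d_1 = (80 - 8^2)/1 = 16/1 = 16, a_1 = floor((8 + 8)/16) = 1.
  m_2 = 16*1 - 8 = 8, d_2 = (80 - 8^2)/16 = 16/16 = 1, a_2 = floor((8 + 8)/1) = 16.
  m_3 = 1*16 - 8 = 8, d_3 = (80 - 8^2)/1 = 16/1 = 16: (m_3, d_3) = (m_1, d_1) = (8, 16), so from here the quotients repeat a_1, a_2; the period length is 2.
So sqrt(80) = [8; (1, 16)] with period length k = 2.
k is even, so the fundamental solution of x^2 - 80y^2 = 1 is (p_{k-1}, q_{k-1}) = (p_1, q_1); compute convergents through index 1.
Convergents (p_i = a_i*p_{i-1} + p_{i-2}, q_i = a_i*q_{i-1} + q_{i-2} with p_{-2}=0, p_{-1}=1, q_{-2}=1, q_{-1}=0):
  i=0: a_0=8, p_0 = 8*1 + 0 = 8, q_0 = 8*0 + 1 = 1.
  i=1: a_1=1, p_1 = 1*8 + 1 = 9, q_1 = 1*1 + 0 = 1.
Check: 9^2 - 80*1^2 = 81 - 80 = 1, so (x, y) = (9, 1) solves the equation, and by the theorem it is the least positive solution.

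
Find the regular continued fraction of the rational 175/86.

Run the Euclidean algorithm on 175 and 86; the successive quotients are the partial quotients a_0, a_1, ... (each step inverts the fractional part left over by the previous one):
  175 = 2*86 + 3, so a_0 = 2.
  86 = 28*3 + 2, so a_1 = 28.
  3 = 1*2 + 1, so a_2 = 1.
  2 = 2*1 + 0, so a_3 = 2.
The remainder reaches 0 after 4 divisions, so the expansion has 4 partial quotients, read off in order.

[2; 28, 1, 2]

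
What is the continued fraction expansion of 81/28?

[2; 1, 8, 3]

Run the Euclidean algorithm on 81 and 28; the successive quotients are the partial quotients a_0, a_1, ... (each step inverts the fractional part left over by the previous one):
  81 = 2*28 + 25, so a_0 = 2.
  28 = 1*25 + 3, so a_1 = 1.
  25 = 8*3 + 1, so a_2 = 8.
  3 = 3*1 + 0, so a_3 = 3.
The remainder reaches 0 after 4 divisions, so the expansion has 4 partial quotients, read off in order.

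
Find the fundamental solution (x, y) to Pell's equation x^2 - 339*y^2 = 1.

(x, y) = (97970, 5321)

First expand sqrt(339) as a continued fraction. With x_i = (sqrt(339) + m_i)/d_i and (m_0, d_0) = (0, 1): a_0 = floor(sqrt(339)) = 18, since 18^2 = 324 <= 339 < 361 = 19^2.
Iterate m_{i+1} = d_i*a_i - m_i, d_{i+1} = (339 - m_{i+1}^2)/d_i, a_{i+1} = floor((a_0 + m_{i+1})/d_{i+1}):
  m_1 = 1*18 - 0 = 18, d_1 = (339 - 18^2)/1 = 15/1 = 15, a_1 = floor((18 + 18)/15) = 2.
  m_2 = 15*2 - 18 = 12, d_2 = (339 - 12^2)/15 = 195/15 = 13, a_2 = floor((18 + 12)/13) = 2.
  m_3 = 13*2 - 12 = 14, d_3 = (339 - 14^2)/13 = 143/13 = 11, a_3 = floor((18 + 14)/11) = 2.
  m_4 = 11*2 - 14 = 8, d_4 = (339 - 8^2)/11 = 275/11 = 25, a_4 = floor((18 + 8)/25) = 1.
  m_5 = 25*1 - 8 = 17, d_5 = (339 - 17^2)/25 = 50/25 = 2, a_5 = floor((18 + 17)/2) = 17.
  m_6 = 2*17 - 17 = 17, d_6 = (339 - 17^2)/2 = 50/2 = 25, a_6 = floor((18 + 17)/25) = 1.
  m_7 = 25*1 - 17 = 8, d_7 = (339 - 8^2)/25 = 275/25 = 11, a_7 = floor((18 + 8)/11) = 2.
  m_8 = 11*2 - 8 = 14, d_8 = (339 - 14^2)/11 = 143/11 = 13, a_8 = floor((18 + 14)/13) = 2.
  m_9 = 13*2 - 14 = 12, d_9 = (339 - 12^2)/13 = 195/13 = 15, a_9 = floor((18 + 12)/15) = 2.
  m_10 = 15*2 - 12 = 18, d_10 = (339 - 18^2)/15 = 15/15 = 1, a_10 = floor((18 + 18)/1) = 36.
  m_11 = 1*36 - 18 = 18, d_11 = (339 - 18^2)/1 = 15/1 = 15: (m_11, d_11) = (m_1, d_1) = (18, 15), so from here the quotients repeat a_1, ..., a_10; the period length is 10.
So sqrt(339) = [18; (2, 2, 2, 1, 17, 1, 2, 2, 2, 36)] with period length k = 10.
k is even, so the fundamental solution of x^2 - 339y^2 = 1 is (p_{k-1}, q_{k-1}) = (p_9, q_9); compute convergents through index 9.
Convergents (p_i = a_i*p_{i-1} + p_{i-2}, q_i = a_i*q_{i-1} + q_{i-2} with p_{-2}=0, p_{-1}=1, q_{-2}=1, q_{-1}=0):
  i=0: a_0=18, p_0 = 18*1 + 0 = 18, q_0 = 18*0 + 1 = 1.
  i=1: a_1=2, p_1 = 2*18 + 1 = 37, q_1 = 2*1 + 0 = 2.
  i=2: a_2=2, p_2 = 2*37 + 18 = 92, q_2 = 2*2 + 1 = 5.
  i=3: a_3=2, p_3 = 2*92 + 37 = 221, q_3 = 2*5 + 2 = 12.
  i=4: a_4=1, p_4 = 1*221 + 92 = 313, q_4 = 1*12 + 5 = 17.
  i=5: a_5=17, p_5 = 17*313 + 221 = 5542, q_5 = 17*17 + 12 = 301.
  i=6: a_6=1, p_6 = 1*5542 + 313 = 5855, q_6 = 1*301 + 17 = 318.
  i=7: a_7=2, p_7 = 2*5855 + 5542 = 17252, q_7 = 2*318 + 301 = 937.
  i=8: a_8=2, p_8 = 2*17252 + 5855 = 40359, q_8 = 2*937 + 318 = 2192.
  i=9: a_9=2, p_9 = 2*40359 + 17252 = 97970, q_9 = 2*2192 + 937 = 5321.
Check: 97970^2 - 339*5321^2 = 9598120900 - 9598120899 = 1, so (x, y) = (97970, 5321) solves the equation, and by the theorem it is the least positive solution.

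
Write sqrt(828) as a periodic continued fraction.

[28; (1, 3, 2, 3, 1, 56)]

Write x_i = (sqrt(828) + m_i)/d_i with (m_0, d_0) = (0, 1). a_0 = floor(sqrt(828)) = 28, since 28^2 = 784 <= 828 < 841 = 29^2.
Iterate m_{i+1} = d_i*a_i - m_i, d_{i+1} = (828 - m_{i+1}^2)/d_i, a_{i+1} = floor((a_0 + m_{i+1})/d_{i+1}):
  m_1 = 1*28 - 0 = 28, d_1 = (828 - 28^2)/1 = 44/1 = 44, a_1 = floor((28 + 28)/44) = 1.
  m_2 = 44*1 - 28 = 16, d_2 = (828 - 16^2)/44 = 572/44 = 13, a_2 = floor((28 + 16)/13) = 3.
  m_3 = 13*3 - 16 = 23, d_3 = (828 - 23^2)/13 = 299/13 = 23, a_3 = floor((28 + 23)/23) = 2.
  m_4 = 23*2 - 23 = 23, d_4 = (828 - 23^2)/23 = 299/23 = 13, a_4 = floor((28 + 23)/13) = 3.
  m_5 = 13*3 - 23 = 16, d_5 = (828 - 16^2)/13 = 572/13 = 44, a_5 = floor((28 + 16)/44) = 1.
  m_6 = 44*1 - 16 = 28, d_6 = (828 - 28^2)/44 = 44/44 = 1, a_6 = floor((28 + 28)/1) = 56.
  m_7 = 1*56 - 28 = 28, d_7 = (828 - 28^2)/1 = 44/1 = 44: (m_7, d_7) = (m_1, d_1) = (28, 44), so from here the quotients repeat a_1, ..., a_6; the period length is 6.
Hence the expansion of sqrt(828) is a_0 = 28 followed by the repeating block 1, 3, 2, 3, 1, 56 (period 6).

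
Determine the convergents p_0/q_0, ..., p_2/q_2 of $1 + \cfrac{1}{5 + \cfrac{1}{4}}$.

Using the convergent recurrence p_i = a_i*p_{i-1} + p_{i-2}, q_i = a_i*q_{i-1} + q_{i-2} with p_{-2}=0, p_{-1}=1, q_{-2}=1, q_{-1}=0:
  i=0: a_0=1, p_0 = 1*1 + 0 = 1, q_0 = 1*0 + 1 = 1.
  i=1: a_1=5, p_1 = 5*1 + 1 = 6, q_1 = 5*1 + 0 = 5.
  i=2: a_2=4, p_2 = 4*6 + 1 = 25, q_2 = 4*5 + 1 = 21.

1/1, 6/5, 25/21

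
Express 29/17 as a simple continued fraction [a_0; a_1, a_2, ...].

[1; 1, 2, 2, 2]

Run the Euclidean algorithm on 29 and 17; the successive quotients are the partial quotients a_0, a_1, ... (each step inverts the fractional part left over by the previous one):
  29 = 1*17 + 12, so a_0 = 1.
  17 = 1*12 + 5, so a_1 = 1.
  12 = 2*5 + 2, so a_2 = 2.
  5 = 2*2 + 1, so a_3 = 2.
  2 = 2*1 + 0, so a_4 = 2.
The remainder reaches 0 after 5 divisions, so the expansion has 5 partial quotients, read off in order.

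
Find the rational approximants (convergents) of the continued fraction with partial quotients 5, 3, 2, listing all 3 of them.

5/1, 16/3, 37/7

Using the convergent recurrence p_i = a_i*p_{i-1} + p_{i-2}, q_i = a_i*q_{i-1} + q_{i-2} with p_{-2}=0, p_{-1}=1, q_{-2}=1, q_{-1}=0:
  i=0: a_0=5, p_0 = 5*1 + 0 = 5, q_0 = 5*0 + 1 = 1.
  i=1: a_1=3, p_1 = 3*5 + 1 = 16, q_1 = 3*1 + 0 = 3.
  i=2: a_2=2, p_2 = 2*16 + 5 = 37, q_2 = 2*3 + 1 = 7.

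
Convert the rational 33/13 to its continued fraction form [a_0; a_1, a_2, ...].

[2; 1, 1, 6]

Run the Euclidean algorithm on 33 and 13; the successive quotients are the partial quotients a_0, a_1, ... (each step inverts the fractional part left over by the previous one):
  33 = 2*13 + 7, so a_0 = 2.
  13 = 1*7 + 6, so a_1 = 1.
  7 = 1*6 + 1, so a_2 = 1.
  6 = 6*1 + 0, so a_3 = 6.
The remainder reaches 0 after 4 divisions, so the expansion has 4 partial quotients, read off in order.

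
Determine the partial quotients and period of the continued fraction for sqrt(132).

Write x_i = (sqrt(132) + m_i)/d_i with (m_0, d_0) = (0, 1). a_0 = floor(sqrt(132)) = 11, since 11^2 = 121 <= 132 < 144 = 12^2.
Iterate m_{i+1} = d_i*a_i - m_i, d_{i+1} = (132 - m_{i+1}^2)/d_i, a_{i+1} = floor((a_0 + m_{i+1})/d_{i+1}):
  m_1 = 1*11 - 0 = 11, d_1 = (132 - 11^2)/1 = 11/1 = 11, a_1 = floor((11 + 11)/11) = 2.
  m_2 = 11*2 - 11 = 11, d_2 = (132 - 11^2)/11 = 11/11 = 1, a_2 = floor((11 + 11)/1) = 22.
  m_3 = 1*22 - 11 = 11, d_3 = (132 - 11^2)/1 = 11/1 = 11: (m_3, d_3) = (m_1, d_1) = (11, 11), so from here the quotients repeat a_1, a_2; the period length is 2.
Hence the expansion of sqrt(132) is a_0 = 11 followed by the repeating block 2, 22 (period 2).

[11; (2, 22)]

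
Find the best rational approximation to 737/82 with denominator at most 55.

494/55

Expand x = 737/82 as a continued fraction with the Euclidean algorithm:
  737 = 8*82 + 81, so a_0 = 8.
  82 = 1*81 + 1, so a_1 = 1.
  81 = 81*1 + 0, so a_2 = 81.
so x = [8; 1, 81].
Convergents (p_i = a_i*p_{i-1} + p_{i-2}, q_i = a_i*q_{i-1} + q_{i-2} with p_{-2}=0, p_{-1}=1, q_{-2}=1, q_{-1}=0), until the denominator exceeds 55:
  i=0: a_0=8, p_0 = 8*1 + 0 = 8, q_0 = 8*0 + 1 = 1.
  i=1: a_1=1, p_1 = 1*8 + 1 = 9, q_1 = 1*1 + 0 = 1.
  i=2: a_2=81, p_2 = 81*9 + 8 = 737, q_2 = 81*1 + 1 = 82.
q_2 = 82 > 55, so the last convergent with denominator <= 55 is p_1/q_1 = 9/1.
The closest fraction with denominator <= 55 is either p_1/q_1 or the intermediate fraction (k*p_1 + p_0)/(k*q_1 + q_0) with the largest k >= 1 whose denominator stays <= 55; these approach x as k grows, and every other convergent or intermediate fraction in range is farther away.
Largest k: floor((55 - q_0)/q_1) = floor((55 - 1)/1) = 54.
That gives (54*9 + 8)/(54*1 + 1) = 494/55.
Compare the errors: |x - 9/1| = |737*1 - 9*82|/(82*1) = 1/82, and |x - 494/55| = |737*55 - 494*82|/(82*55) = 27/4510.
Cross-multiplying, 27*82 = 2214 < 4510 = 1*4510, so 27/4510 is smaller: the intermediate fraction 494/55 is closer to x than 9/1.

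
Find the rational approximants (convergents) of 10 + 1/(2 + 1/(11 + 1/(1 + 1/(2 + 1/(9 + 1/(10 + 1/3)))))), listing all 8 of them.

10/1, 21/2, 241/23, 262/25, 765/73, 7147/682, 72235/6893, 223852/21361

Using the convergent recurrence p_i = a_i*p_{i-1} + p_{i-2}, q_i = a_i*q_{i-1} + q_{i-2} with p_{-2}=0, p_{-1}=1, q_{-2}=1, q_{-1}=0:
  i=0: a_0=10, p_0 = 10*1 + 0 = 10, q_0 = 10*0 + 1 = 1.
  i=1: a_1=2, p_1 = 2*10 + 1 = 21, q_1 = 2*1 + 0 = 2.
  i=2: a_2=11, p_2 = 11*21 + 10 = 241, q_2 = 11*2 + 1 = 23.
  i=3: a_3=1, p_3 = 1*241 + 21 = 262, q_3 = 1*23 + 2 = 25.
  i=4: a_4=2, p_4 = 2*262 + 241 = 765, q_4 = 2*25 + 23 = 73.
  i=5: a_5=9, p_5 = 9*765 + 262 = 7147, q_5 = 9*73 + 25 = 682.
  i=6: a_6=10, p_6 = 10*7147 + 765 = 72235, q_6 = 10*682 + 73 = 6893.
  i=7: a_7=3, p_7 = 3*72235 + 7147 = 223852, q_7 = 3*6893 + 682 = 21361.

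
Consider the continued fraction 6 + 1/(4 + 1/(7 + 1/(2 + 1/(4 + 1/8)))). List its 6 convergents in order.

Using the convergent recurrence p_i = a_i*p_{i-1} + p_{i-2}, q_i = a_i*q_{i-1} + q_{i-2} with p_{-2}=0, p_{-1}=1, q_{-2}=1, q_{-1}=0:
  i=0: a_0=6, p_0 = 6*1 + 0 = 6, q_0 = 6*0 + 1 = 1.
  i=1: a_1=4, p_1 = 4*6 + 1 = 25, q_1 = 4*1 + 0 = 4.
  i=2: a_2=7, p_2 = 7*25 + 6 = 181, q_2 = 7*4 + 1 = 29.
  i=3: a_3=2, p_3 = 2*181 + 25 = 387, q_3 = 2*29 + 4 = 62.
  i=4: a_4=4, p_4 = 4*387 + 181 = 1729, q_4 = 4*62 + 29 = 277.
  i=5: a_5=8, p_5 = 8*1729 + 387 = 14219, q_5 = 8*277 + 62 = 2278.

6/1, 25/4, 181/29, 387/62, 1729/277, 14219/2278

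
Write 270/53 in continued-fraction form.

Run the Euclidean algorithm on 270 and 53; the successive quotients are the partial quotients a_0, a_1, ... (each step inverts the fractional part left over by the previous one):
  270 = 5*53 + 5, so a_0 = 5.
  53 = 10*5 + 3, so a_1 = 10.
  5 = 1*3 + 2, so a_2 = 1.
  3 = 1*2 + 1, so a_3 = 1.
  2 = 2*1 + 0, so a_4 = 2.
The remainder reaches 0 after 5 divisions, so the expansion has 5 partial quotients, read off in order.

[5; 10, 1, 1, 2]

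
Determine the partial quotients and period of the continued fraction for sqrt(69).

[8; (3, 3, 1, 4, 1, 3, 3, 16)]

Write x_i = (sqrt(69) + m_i)/d_i with (m_0, d_0) = (0, 1). a_0 = floor(sqrt(69)) = 8, since 8^2 = 64 <= 69 < 81 = 9^2.
Iterate m_{i+1} = d_i*a_i - m_i, d_{i+1} = (69 - m_{i+1}^2)/d_i, a_{i+1} = floor((a_0 + m_{i+1})/d_{i+1}):
  m_1 = 1*8 - 0 = 8, d_1 = (69 - 8^2)/1 = 5/1 = 5, a_1 = floor((8 + 8)/5) = 3.
  m_2 = 5*3 - 8 = 7, d_2 = (69 - 7^2)/5 = 20/5 = 4, a_2 = floor((8 + 7)/4) = 3.
  m_3 = 4*3 - 7 = 5, d_3 = (69 - 5^2)/4 = 44/4 = 11, a_3 = floor((8 + 5)/11) = 1.
  m_4 = 11*1 - 5 = 6, d_4 = (69 - 6^2)/11 = 33/11 = 3, a_4 = floor((8 + 6)/3) = 4.
  m_5 = 3*4 - 6 = 6, d_5 = (69 - 6^2)/3 = 33/3 = 11, a_5 = floor((8 + 6)/11) = 1.
  m_6 = 11*1 - 6 = 5, d_6 = (69 - 5^2)/11 = 44/11 = 4, a_6 = floor((8 + 5)/4) = 3.
  m_7 = 4*3 - 5 = 7, d_7 = (69 - 7^2)/4 = 20/4 = 5, a_7 = floor((8 + 7)/5) = 3.
  m_8 = 5*3 - 7 = 8, d_8 = (69 - 8^2)/5 = 5/5 = 1, a_8 = floor((8 + 8)/1) = 16.
  m_9 = 1*16 - 8 = 8, d_9 = (69 - 8^2)/1 = 5/1 = 5: (m_9, d_9) = (m_1, d_1) = (8, 5), so from here the quotients repeat a_1, ..., a_8; the period length is 8.
Hence the expansion of sqrt(69) is a_0 = 8 followed by the repeating block 3, 3, 1, 4, 1, 3, 3, 16 (period 8).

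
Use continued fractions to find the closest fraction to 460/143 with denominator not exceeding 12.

Expand x = 460/143 as a continued fraction with the Euclidean algorithm:
  460 = 3*143 + 31, so a_0 = 3.
  143 = 4*31 + 19, so a_1 = 4.
  31 = 1*19 + 12, so a_2 = 1.
  19 = 1*12 + 7, so a_3 = 1.
  12 = 1*7 + 5, so a_4 = 1.
  7 = 1*5 + 2, so a_5 = 1.
  5 = 2*2 + 1, so a_6 = 2.
  2 = 2*1 + 0, so a_7 = 2.
so x = [3; 4, 1, 1, 1, 1, 2, 2].
Convergents (p_i = a_i*p_{i-1} + p_{i-2}, q_i = a_i*q_{i-1} + q_{i-2} with p_{-2}=0, p_{-1}=1, q_{-2}=1, q_{-1}=0), until the denominator exceeds 12:
  i=0: a_0=3, p_0 = 3*1 + 0 = 3, q_0 = 3*0 + 1 = 1.
  i=1: a_1=4, p_1 = 4*3 + 1 = 13, q_1 = 4*1 + 0 = 4.
  i=2: a_2=1, p_2 = 1*13 + 3 = 16, q_2 = 1*4 + 1 = 5.
  i=3: a_3=1, p_3 = 1*16 + 13 = 29, q_3 = 1*5 + 4 = 9.
  i=4: a_4=1, p_4 = 1*29 + 16 = 45, q_4 = 1*9 + 5 = 14.
q_4 = 14 > 12, so the last convergent with denominator <= 12 is p_3/q_3 = 29/9.
The closest fraction with denominator <= 12 is either p_3/q_3 or the intermediate fraction (k*p_3 + p_2)/(k*q_3 + q_2) with the largest k >= 1 whose denominator stays <= 12; these approach x as k grows, and every other convergent or intermediate fraction in range is farther away.
Largest k: floor((12 - q_2)/q_3) = floor((12 - 5)/9) = 0.
Since k = 0, no intermediate fraction beyond p_3/q_3 has denominator <= 12, so the convergent 29/9 is the closest (its error is |460*9 - 29*143|/(143*9) = 7/1287).

29/9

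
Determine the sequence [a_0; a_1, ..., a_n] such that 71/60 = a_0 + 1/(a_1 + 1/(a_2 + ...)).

[1; 5, 2, 5]

Run the Euclidean algorithm on 71 and 60; the successive quotients are the partial quotients a_0, a_1, ... (each step inverts the fractional part left over by the previous one):
  71 = 1*60 + 11, so a_0 = 1.
  60 = 5*11 + 5, so a_1 = 5.
  11 = 2*5 + 1, so a_2 = 2.
  5 = 5*1 + 0, so a_3 = 5.
The remainder reaches 0 after 4 divisions, so the expansion has 4 partial quotients, read off in order.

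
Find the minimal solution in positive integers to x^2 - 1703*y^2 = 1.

(x, y) = (1937753, 46956)

First expand sqrt(1703) as a continued fraction. With x_i = (sqrt(1703) + m_i)/d_i and (m_0, d_0) = (0, 1): a_0 = floor(sqrt(1703)) = 41, since 41^2 = 1681 <= 1703 < 1764 = 42^2.
Iterate m_{i+1} = d_i*a_i - m_i, d_{i+1} = (1703 - m_{i+1}^2)/d_i, a_{i+1} = floor((a_0 + m_{i+1})/d_{i+1}):
  m_1 = 1*41 - 0 = 41, d_1 = (1703 - 41^2)/1 = 22/1 = 22, a_1 = floor((41 + 41)/22) = 3.
  m_2 = 22*3 - 41 = 25, d_2 = (1703 - 25^2)/22 = 1078/22 = 49, a_2 = floor((41 + 25)/49) = 1.
  m_3 = 49*1 - 25 = 24, d_3 = (1703 - 24^2)/49 = 1127/49 = 23, a_3 = floor((41 + 24)/23) = 2.
  m_4 = 23*2 - 24 = 22, d_4 = (1703 - 22^2)/23 = 1219/23 = 53, a_4 = floor((41 + 22)/53) = 1.
  m_5 = 53*1 - 22 = 31, d_5 = (1703 - 31^2)/53 = 742/53 = 14, a_5 = floor((41 + 31)/14) = 5.
  m_6 = 14*5 - 31 = 39, d_6 = (1703 - 39^2)/14 = 182/14 = 13, a_6 = floor((41 + 39)/13) = 6.
  m_7 = 13*6 - 39 = 39, d_7 = (1703 - 39^2)/13 = 182/13 = 14, a_7 = floor((41 + 39)/14) = 5.
  m_8 = 14*5 - 39 = 31, d_8 = (1703 - 31^2)/14 = 742/14 = 53, a_8 = floor((41 + 31)/53) = 1.
  m_9 = 53*1 - 31 = 22, d_9 = (1703 - 22^2)/53 = 1219/53 = 23, a_9 = floor((41 + 22)/23) = 2.
  m_10 = 23*2 - 22 = 24, d_10 = (1703 - 24^2)/23 = 1127/23 = 49, a_10 = floor((41 + 24)/49) = 1.
  m_11 = 49*1 - 24 = 25, d_11 = (1703 - 25^2)/49 = 1078/49 = 22, a_11 = floor((41 + 25)/22) = 3.
  m_12 = 22*3 - 25 = 41, d_12 = (1703 - 41^2)/22 = 22/22 = 1, a_12 = floor((41 + 41)/1) = 82.
  m_13 = 1*82 - 41 = 41, d_13 = (1703 - 41^2)/1 = 22/1 = 22: (m_13, d_13) = (m_1, d_1) = (41, 22), so from here the quotients repeat a_1, ..., a_12; the period length is 12.
So sqrt(1703) = [41; (3, 1, 2, 1, 5, 6, 5, 1, 2, 1, 3, 82)] with period length k = 12.
k is even, so the fundamental solution of x^2 - 1703y^2 = 1 is (p_{k-1}, q_{k-1}) = (p_11, q_11); compute convergents through index 11.
Convergents (p_i = a_i*p_{i-1} + p_{i-2}, q_i = a_i*q_{i-1} + q_{i-2} with p_{-2}=0, p_{-1}=1, q_{-2}=1, q_{-1}=0):
  i=0: a_0=41, p_0 = 41*1 + 0 = 41, q_0 = 41*0 + 1 = 1.
  i=1: a_1=3, p_1 = 3*41 + 1 = 124, q_1 = 3*1 + 0 = 3.
  i=2: a_2=1, p_2 = 1*124 + 41 = 165, q_2 = 1*3 + 1 = 4.
  i=3: a_3=2, p_3 = 2*165 + 124 = 454, q_3 = 2*4 + 3 = 11.
  i=4: a_4=1, p_4 = 1*454 + 165 = 619, q_4 = 1*11 + 4 = 15.
  i=5: a_5=5, p_5 = 5*619 + 454 = 3549, q_5 = 5*15 + 11 = 86.
  i=6: a_6=6, p_6 = 6*3549 + 619 = 21913, q_6 = 6*86 + 15 = 531.
  i=7: a_7=5, p_7 = 5*21913 + 3549 = 113114, q_7 = 5*531 + 86 = 2741.
  i=8: a_8=1, p_8 = 1*113114 + 21913 = 135027, q_8 = 1*2741 + 531 = 3272.
  i=9: a_9=2, p_9 = 2*135027 + 113114 = 383168, q_9 = 2*3272 + 2741 = 9285.
  i=10: a_10=1, p_10 = 1*383168 + 135027 = 518195, q_10 = 1*9285 + 3272 = 12557.
  i=11: a_11=3, p_11 = 3*518195 + 383168 = 1937753, q_11 = 3*12557 + 9285 = 46956.
Check: 1937753^2 - 1703*46956^2 = 3754886689009 - 3754886689008 = 1, so (x, y) = (1937753, 46956) solves the equation, and by the theorem it is the least positive solution.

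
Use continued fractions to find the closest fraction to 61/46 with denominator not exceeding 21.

4/3

Expand x = 61/46 as a continued fraction with the Euclidean algorithm:
  61 = 1*46 + 15, so a_0 = 1.
  46 = 3*15 + 1, so a_1 = 3.
  15 = 15*1 + 0, so a_2 = 15.
so x = [1; 3, 15].
Convergents (p_i = a_i*p_{i-1} + p_{i-2}, q_i = a_i*q_{i-1} + q_{i-2} with p_{-2}=0, p_{-1}=1, q_{-2}=1, q_{-1}=0), until the denominator exceeds 21:
  i=0: a_0=1, p_0 = 1*1 + 0 = 1, q_0 = 1*0 + 1 = 1.
  i=1: a_1=3, p_1 = 3*1 + 1 = 4, q_1 = 3*1 + 0 = 3.
  i=2: a_2=15, p_2 = 15*4 + 1 = 61, q_2 = 15*3 + 1 = 46.
q_2 = 46 > 21, so the last convergent with denominator <= 21 is p_1/q_1 = 4/3.
The closest fraction with denominator <= 21 is either p_1/q_1 or the intermediate fraction (k*p_1 + p_0)/(k*q_1 + q_0) with the largest k >= 1 whose denominator stays <= 21; these approach x as k grows, and every other convergent or intermediate fraction in range is farther away.
Largest k: floor((21 - q_0)/q_1) = floor((21 - 1)/3) = 6.
That gives (6*4 + 1)/(6*3 + 1) = 25/19.
Compare the errors: |x - 4/3| = |61*3 - 4*46|/(46*3) = 1/138, and |x - 25/19| = |61*19 - 25*46|/(46*19) = 9/874.
Cross-multiplying, 1*874 = 874 < 1242 = 9*138, so 1/138 is smaller: the convergent 4/3 is closer to x than 25/19.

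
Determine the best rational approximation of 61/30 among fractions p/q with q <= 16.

33/16

Expand x = 61/30 as a continued fraction with the Euclidean algorithm:
  61 = 2*30 + 1, so a_0 = 2.
  30 = 30*1 + 0, so a_1 = 30.
so x = [2; 30].
Convergents (p_i = a_i*p_{i-1} + p_{i-2}, q_i = a_i*q_{i-1} + q_{i-2} with p_{-2}=0, p_{-1}=1, q_{-2}=1, q_{-1}=0), until the denominator exceeds 16:
  i=0: a_0=2, p_0 = 2*1 + 0 = 2, q_0 = 2*0 + 1 = 1.
  i=1: a_1=30, p_1 = 30*2 + 1 = 61, q_1 = 30*1 + 0 = 30.
q_1 = 30 > 16, so the last convergent with denominator <= 16 is p_0/q_0 = 2/1.
The closest fraction with denominator <= 16 is either p_0/q_0 or the intermediate fraction (k*p_0 + p_{-1})/(k*q_0 + q_{-1}) with the largest k >= 1 whose denominator stays <= 16; these approach x as k grows, and every other convergent or intermediate fraction in range is farther away.
Largest k: floor((16 - q_{-1})/q_0) = floor((16 - 0)/1) = 16 (using the seeds p_{-1} = 1, q_{-1} = 0).
That gives (16*2 + 1)/(16*1 + 0) = 33/16.
Compare the errors: |x - 2/1| = |61*1 - 2*30|/(30*1) = 1/30, and |x - 33/16| = |61*16 - 33*30|/(30*16) = 14/480.
Cross-multiplying, 14*30 = 420 < 480 = 1*480, so 14/480 is smaller: the intermediate fraction 33/16 is closer to x than 2/1.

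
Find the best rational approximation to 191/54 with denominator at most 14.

46/13

Expand x = 191/54 as a continued fraction with the Euclidean algorithm:
  191 = 3*54 + 29, so a_0 = 3.
  54 = 1*29 + 25, so a_1 = 1.
  29 = 1*25 + 4, so a_2 = 1.
  25 = 6*4 + 1, so a_3 = 6.
  4 = 4*1 + 0, so a_4 = 4.
so x = [3; 1, 1, 6, 4].
Convergents (p_i = a_i*p_{i-1} + p_{i-2}, q_i = a_i*q_{i-1} + q_{i-2} with p_{-2}=0, p_{-1}=1, q_{-2}=1, q_{-1}=0), until the denominator exceeds 14:
  i=0: a_0=3, p_0 = 3*1 + 0 = 3, q_0 = 3*0 + 1 = 1.
  i=1: a_1=1, p_1 = 1*3 + 1 = 4, q_1 = 1*1 + 0 = 1.
  i=2: a_2=1, p_2 = 1*4 + 3 = 7, q_2 = 1*1 + 1 = 2.
  i=3: a_3=6, p_3 = 6*7 + 4 = 46, q_3 = 6*2 + 1 = 13.
  i=4: a_4=4, p_4 = 4*46 + 7 = 191, q_4 = 4*13 + 2 = 54.
q_4 = 54 > 14, so the last convergent with denominator <= 14 is p_3/q_3 = 46/13.
The closest fraction with denominator <= 14 is either p_3/q_3 or the intermediate fraction (k*p_3 + p_2)/(k*q_3 + q_2) with the largest k >= 1 whose denominator stays <= 14; these approach x as k grows, and every other convergent or intermediate fraction in range is farther away.
Largest k: floor((14 - q_2)/q_3) = floor((14 - 2)/13) = 0.
Since k = 0, no intermediate fraction beyond p_3/q_3 has denominator <= 14, so the convergent 46/13 is the closest (its error is |191*13 - 46*54|/(54*13) = 1/702).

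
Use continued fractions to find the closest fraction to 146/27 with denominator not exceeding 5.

Expand x = 146/27 as a continued fraction with the Euclidean algorithm:
  146 = 5*27 + 11, so a_0 = 5.
  27 = 2*11 + 5, so a_1 = 2.
  11 = 2*5 + 1, so a_2 = 2.
  5 = 5*1 + 0, so a_3 = 5.
so x = [5; 2, 2, 5].
Convergents (p_i = a_i*p_{i-1} + p_{i-2}, q_i = a_i*q_{i-1} + q_{i-2} with p_{-2}=0, p_{-1}=1, q_{-2}=1, q_{-1}=0), until the denominator exceeds 5:
  i=0: a_0=5, p_0 = 5*1 + 0 = 5, q_0 = 5*0 + 1 = 1.
  i=1: a_1=2, p_1 = 2*5 + 1 = 11, q_1 = 2*1 + 0 = 2.
  i=2: a_2=2, p_2 = 2*11 + 5 = 27, q_2 = 2*2 + 1 = 5.
  i=3: a_3=5, p_3 = 5*27 + 11 = 146, q_3 = 5*5 + 2 = 27.
q_3 = 27 > 5, so the last convergent with denominator <= 5 is p_2/q_2 = 27/5.
The closest fraction with denominator <= 5 is either p_2/q_2 or the intermediate fraction (k*p_2 + p_1)/(k*q_2 + q_1) with the largest k >= 1 whose denominator stays <= 5; these approach x as k grows, and every other convergent or intermediate fraction in range is farther away.
Largest k: floor((5 - q_1)/q_2) = floor((5 - 2)/5) = 0.
Since k = 0, no intermediate fraction beyond p_2/q_2 has denominator <= 5, so the convergent 27/5 is the closest (its error is |146*5 - 27*27|/(27*5) = 1/135).

27/5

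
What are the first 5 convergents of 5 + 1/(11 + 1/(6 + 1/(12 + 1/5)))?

Using the convergent recurrence p_i = a_i*p_{i-1} + p_{i-2}, q_i = a_i*q_{i-1} + q_{i-2} with p_{-2}=0, p_{-1}=1, q_{-2}=1, q_{-1}=0:
  i=0: a_0=5, p_0 = 5*1 + 0 = 5, q_0 = 5*0 + 1 = 1.
  i=1: a_1=11, p_1 = 11*5 + 1 = 56, q_1 = 11*1 + 0 = 11.
  i=2: a_2=6, p_2 = 6*56 + 5 = 341, q_2 = 6*11 + 1 = 67.
  i=3: a_3=12, p_3 = 12*341 + 56 = 4148, q_3 = 12*67 + 11 = 815.
  i=4: a_4=5, p_4 = 5*4148 + 341 = 21081, q_4 = 5*815 + 67 = 4142.

5/1, 56/11, 341/67, 4148/815, 21081/4142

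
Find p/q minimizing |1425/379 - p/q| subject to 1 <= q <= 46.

Expand x = 1425/379 as a continued fraction with the Euclidean algorithm:
  1425 = 3*379 + 288, so a_0 = 3.
  379 = 1*288 + 91, so a_1 = 1.
  288 = 3*91 + 15, so a_2 = 3.
  91 = 6*15 + 1, so a_3 = 6.
  15 = 15*1 + 0, so a_4 = 15.
so x = [3; 1, 3, 6, 15].
Convergents (p_i = a_i*p_{i-1} + p_{i-2}, q_i = a_i*q_{i-1} + q_{i-2} with p_{-2}=0, p_{-1}=1, q_{-2}=1, q_{-1}=0), until the denominator exceeds 46:
  i=0: a_0=3, p_0 = 3*1 + 0 = 3, q_0 = 3*0 + 1 = 1.
  i=1: a_1=1, p_1 = 1*3 + 1 = 4, q_1 = 1*1 + 0 = 1.
  i=2: a_2=3, p_2 = 3*4 + 3 = 15, q_2 = 3*1 + 1 = 4.
  i=3: a_3=6, p_3 = 6*15 + 4 = 94, q_3 = 6*4 + 1 = 25.
  i=4: a_4=15, p_4 = 15*94 + 15 = 1425, q_4 = 15*25 + 4 = 379.
q_4 = 379 > 46, so the last convergent with denominator <= 46 is p_3/q_3 = 94/25.
The closest fraction with denominator <= 46 is either p_3/q_3 or the intermediate fraction (k*p_3 + p_2)/(k*q_3 + q_2) with the largest k >= 1 whose denominator stays <= 46; these approach x as k grows, and every other convergent or intermediate fraction in range is farther away.
Largest k: floor((46 - q_2)/q_3) = floor((46 - 4)/25) = 1.
That gives (1*94 + 15)/(1*25 + 4) = 109/29.
Compare the errors: |x - 94/25| = |1425*25 - 94*379|/(379*25) = 1/9475, and |x - 109/29| = |1425*29 - 109*379|/(379*29) = 14/10991.
Cross-multiplying, 1*10991 = 10991 < 132650 = 14*9475, so 1/9475 is smaller: the convergent 94/25 is closer to x than 109/29.

94/25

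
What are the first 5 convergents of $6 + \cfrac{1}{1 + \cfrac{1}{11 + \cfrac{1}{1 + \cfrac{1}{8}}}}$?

6/1, 7/1, 83/12, 90/13, 803/116

Using the convergent recurrence p_i = a_i*p_{i-1} + p_{i-2}, q_i = a_i*q_{i-1} + q_{i-2} with p_{-2}=0, p_{-1}=1, q_{-2}=1, q_{-1}=0:
  i=0: a_0=6, p_0 = 6*1 + 0 = 6, q_0 = 6*0 + 1 = 1.
  i=1: a_1=1, p_1 = 1*6 + 1 = 7, q_1 = 1*1 + 0 = 1.
  i=2: a_2=11, p_2 = 11*7 + 6 = 83, q_2 = 11*1 + 1 = 12.
  i=3: a_3=1, p_3 = 1*83 + 7 = 90, q_3 = 1*12 + 1 = 13.
  i=4: a_4=8, p_4 = 8*90 + 83 = 803, q_4 = 8*13 + 12 = 116.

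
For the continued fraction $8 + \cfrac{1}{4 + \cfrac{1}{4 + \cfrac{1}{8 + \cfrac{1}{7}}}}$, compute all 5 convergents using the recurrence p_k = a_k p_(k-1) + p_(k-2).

Using the convergent recurrence p_i = a_i*p_{i-1} + p_{i-2}, q_i = a_i*q_{i-1} + q_{i-2} with p_{-2}=0, p_{-1}=1, q_{-2}=1, q_{-1}=0:
  i=0: a_0=8, p_0 = 8*1 + 0 = 8, q_0 = 8*0 + 1 = 1.
  i=1: a_1=4, p_1 = 4*8 + 1 = 33, q_1 = 4*1 + 0 = 4.
  i=2: a_2=4, p_2 = 4*33 + 8 = 140, q_2 = 4*4 + 1 = 17.
  i=3: a_3=8, p_3 = 8*140 + 33 = 1153, q_3 = 8*17 + 4 = 140.
  i=4: a_4=7, p_4 = 7*1153 + 140 = 8211, q_4 = 7*140 + 17 = 997.

8/1, 33/4, 140/17, 1153/140, 8211/997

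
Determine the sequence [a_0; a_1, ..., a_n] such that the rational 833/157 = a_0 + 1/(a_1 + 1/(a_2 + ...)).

Run the Euclidean algorithm on 833 and 157; the successive quotients are the partial quotients a_0, a_1, ... (each step inverts the fractional part left over by the previous one):
  833 = 5*157 + 48, so a_0 = 5.
  157 = 3*48 + 13, so a_1 = 3.
  48 = 3*13 + 9, so a_2 = 3.
  13 = 1*9 + 4, so a_3 = 1.
  9 = 2*4 + 1, so a_4 = 2.
  4 = 4*1 + 0, so a_5 = 4.
The remainder reaches 0 after 6 divisions, so the expansion has 6 partial quotients, read off in order.

[5; 3, 3, 1, 2, 4]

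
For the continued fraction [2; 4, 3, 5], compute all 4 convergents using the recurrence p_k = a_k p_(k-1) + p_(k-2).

Using the convergent recurrence p_i = a_i*p_{i-1} + p_{i-2}, q_i = a_i*q_{i-1} + q_{i-2} with p_{-2}=0, p_{-1}=1, q_{-2}=1, q_{-1}=0:
  i=0: a_0=2, p_0 = 2*1 + 0 = 2, q_0 = 2*0 + 1 = 1.
  i=1: a_1=4, p_1 = 4*2 + 1 = 9, q_1 = 4*1 + 0 = 4.
  i=2: a_2=3, p_2 = 3*9 + 2 = 29, q_2 = 3*4 + 1 = 13.
  i=3: a_3=5, p_3 = 5*29 + 9 = 154, q_3 = 5*13 + 4 = 69.

2/1, 9/4, 29/13, 154/69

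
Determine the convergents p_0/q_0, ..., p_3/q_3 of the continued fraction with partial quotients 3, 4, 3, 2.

Using the convergent recurrence p_i = a_i*p_{i-1} + p_{i-2}, q_i = a_i*q_{i-1} + q_{i-2} with p_{-2}=0, p_{-1}=1, q_{-2}=1, q_{-1}=0:
  i=0: a_0=3, p_0 = 3*1 + 0 = 3, q_0 = 3*0 + 1 = 1.
  i=1: a_1=4, p_1 = 4*3 + 1 = 13, q_1 = 4*1 + 0 = 4.
  i=2: a_2=3, p_2 = 3*13 + 3 = 42, q_2 = 3*4 + 1 = 13.
  i=3: a_3=2, p_3 = 2*42 + 13 = 97, q_3 = 2*13 + 4 = 30.

3/1, 13/4, 42/13, 97/30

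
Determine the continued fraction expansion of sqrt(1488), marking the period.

[38; (1, 1, 2, 1, 5, 1, 2, 1, 1, 76)]

Write x_i = (sqrt(1488) + m_i)/d_i with (m_0, d_0) = (0, 1). a_0 = floor(sqrt(1488)) = 38, since 38^2 = 1444 <= 1488 < 1521 = 39^2.
Iterate m_{i+1} = d_i*a_i - m_i, d_{i+1} = (1488 - m_{i+1}^2)/d_i, a_{i+1} = floor((a_0 + m_{i+1})/d_{i+1}):
  m_1 = 1*38 - 0 = 38, d_1 = (1488 - 38^2)/1 = 44/1 = 44, a_1 = floor((38 + 38)/44) = 1.
  m_2 = 44*1 - 38 = 6, d_2 = (1488 - 6^2)/44 = 1452/44 = 33, a_2 = floor((38 + 6)/33) = 1.
  m_3 = 33*1 - 6 = 27, d_3 = (1488 - 27^2)/33 = 759/33 = 23, a_3 = floor((38 + 27)/23) = 2.
  m_4 = 23*2 - 27 = 19, d_4 = (1488 - 19^2)/23 = 1127/23 = 49, a_4 = floor((38 + 19)/49) = 1.
  m_5 = 49*1 - 19 = 30, d_5 = (1488 - 30^2)/49 = 588/49 = 12, a_5 = floor((38 + 30)/12) = 5.
  m_6 = 12*5 - 30 = 30, d_6 = (1488 - 30^2)/12 = 588/12 = 49, a_6 = floor((38 + 30)/49) = 1.
  m_7 = 49*1 - 30 = 19, d_7 = (1488 - 19^2)/49 = 1127/49 = 23, a_7 = floor((38 + 19)/23) = 2.
  m_8 = 23*2 - 19 = 27, d_8 = (1488 - 27^2)/23 = 759/23 = 33, a_8 = floor((38 + 27)/33) = 1.
  m_9 = 33*1 - 27 = 6, d_9 = (1488 - 6^2)/33 = 1452/33 = 44, a_9 = floor((38 + 6)/44) = 1.
  m_10 = 44*1 - 6 = 38, d_10 = (1488 - 38^2)/44 = 44/44 = 1, a_10 = floor((38 + 38)/1) = 76.
  m_11 = 1*76 - 38 = 38, d_11 = (1488 - 38^2)/1 = 44/1 = 44: (m_11, d_11) = (m_1, d_1) = (38, 44), so from here the quotients repeat a_1, ..., a_10; the period length is 10.
Hence the expansion of sqrt(1488) is a_0 = 38 followed by the repeating block 1, 1, 2, 1, 5, 1, 2, 1, 1, 76 (period 10).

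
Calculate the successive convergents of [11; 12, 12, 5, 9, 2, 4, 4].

Using the convergent recurrence p_i = a_i*p_{i-1} + p_{i-2}, q_i = a_i*q_{i-1} + q_{i-2} with p_{-2}=0, p_{-1}=1, q_{-2}=1, q_{-1}=0:
  i=0: a_0=11, p_0 = 11*1 + 0 = 11, q_0 = 11*0 + 1 = 1.
  i=1: a_1=12, p_1 = 12*11 + 1 = 133, q_1 = 12*1 + 0 = 12.
  i=2: a_2=12, p_2 = 12*133 + 11 = 1607, q_2 = 12*12 + 1 = 145.
  i=3: a_3=5, p_3 = 5*1607 + 133 = 8168, q_3 = 5*145 + 12 = 737.
  i=4: a_4=9, p_4 = 9*8168 + 1607 = 75119, q_4 = 9*737 + 145 = 6778.
  i=5: a_5=2, p_5 = 2*75119 + 8168 = 158406, q_5 = 2*6778 + 737 = 14293.
  i=6: a_6=4, p_6 = 4*158406 + 75119 = 708743, q_6 = 4*14293 + 6778 = 63950.
  i=7: a_7=4, p_7 = 4*708743 + 158406 = 2993378, q_7 = 4*63950 + 14293 = 270093.

11/1, 133/12, 1607/145, 8168/737, 75119/6778, 158406/14293, 708743/63950, 2993378/270093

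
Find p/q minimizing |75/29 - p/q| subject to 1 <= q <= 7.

Expand x = 75/29 as a continued fraction with the Euclidean algorithm:
  75 = 2*29 + 17, so a_0 = 2.
  29 = 1*17 + 12, so a_1 = 1.
  17 = 1*12 + 5, so a_2 = 1.
  12 = 2*5 + 2, so a_3 = 2.
  5 = 2*2 + 1, so a_4 = 2.
  2 = 2*1 + 0, so a_5 = 2.
so x = [2; 1, 1, 2, 2, 2].
Convergents (p_i = a_i*p_{i-1} + p_{i-2}, q_i = a_i*q_{i-1} + q_{i-2} with p_{-2}=0, p_{-1}=1, q_{-2}=1, q_{-1}=0), until the denominator exceeds 7:
  i=0: a_0=2, p_0 = 2*1 + 0 = 2, q_0 = 2*0 + 1 = 1.
  i=1: a_1=1, p_1 = 1*2 + 1 = 3, q_1 = 1*1 + 0 = 1.
  i=2: a_2=1, p_2 = 1*3 + 2 = 5, q_2 = 1*1 + 1 = 2.
  i=3: a_3=2, p_3 = 2*5 + 3 = 13, q_3 = 2*2 + 1 = 5.
  i=4: a_4=2, p_4 = 2*13 + 5 = 31, q_4 = 2*5 + 2 = 12.
q_4 = 12 > 7, so the last convergent with denominator <= 7 is p_3/q_3 = 13/5.
The closest fraction with denominator <= 7 is either p_3/q_3 or the intermediate fraction (k*p_3 + p_2)/(k*q_3 + q_2) with the largest k >= 1 whose denominator stays <= 7; these approach x as k grows, and every other convergent or intermediate fraction in range is farther away.
Largest k: floor((7 - q_2)/q_3) = floor((7 - 2)/5) = 1.
That gives (1*13 + 5)/(1*5 + 2) = 18/7.
Compare the errors: |x - 13/5| = |75*5 - 13*29|/(29*5) = 2/145, and |x - 18/7| = |75*7 - 18*29|/(29*7) = 3/203.
Cross-multiplying, 2*203 = 406 < 435 = 3*145, so 2/145 is smaller: the convergent 13/5 is closer to x than 18/7.

13/5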